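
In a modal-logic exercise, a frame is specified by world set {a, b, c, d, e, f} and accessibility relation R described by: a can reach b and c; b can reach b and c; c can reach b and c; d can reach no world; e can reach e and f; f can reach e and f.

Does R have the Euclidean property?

Yes

Euclidean: yes — any two successors of a common world are R-related.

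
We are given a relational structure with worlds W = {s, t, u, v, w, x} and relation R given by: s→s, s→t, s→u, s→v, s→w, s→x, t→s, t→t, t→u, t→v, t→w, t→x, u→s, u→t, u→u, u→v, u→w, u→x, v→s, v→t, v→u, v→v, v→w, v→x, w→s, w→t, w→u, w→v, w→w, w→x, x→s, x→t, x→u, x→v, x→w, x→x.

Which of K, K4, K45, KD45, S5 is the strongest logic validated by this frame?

Transitive (axiom 4): yes — every two-step R-path is closed by a direct edge.
Euclidean (axiom 5): yes — any two successors of a common world are R-related.
Serial (axiom D): yes — every world has a successor (e.g. s R s).
Reflexive (axiom T): yes — every world is R-related to itself.
So F validates K, K4, K45, KD45, S5. The strongest is S5.

S5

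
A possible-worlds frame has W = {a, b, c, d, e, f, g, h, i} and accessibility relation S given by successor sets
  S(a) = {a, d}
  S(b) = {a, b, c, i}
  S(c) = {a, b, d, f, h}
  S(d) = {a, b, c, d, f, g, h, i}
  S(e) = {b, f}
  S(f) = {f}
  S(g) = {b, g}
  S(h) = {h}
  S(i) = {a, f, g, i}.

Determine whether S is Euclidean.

Euclidean: no — b S a and b S c, but not a S c.

No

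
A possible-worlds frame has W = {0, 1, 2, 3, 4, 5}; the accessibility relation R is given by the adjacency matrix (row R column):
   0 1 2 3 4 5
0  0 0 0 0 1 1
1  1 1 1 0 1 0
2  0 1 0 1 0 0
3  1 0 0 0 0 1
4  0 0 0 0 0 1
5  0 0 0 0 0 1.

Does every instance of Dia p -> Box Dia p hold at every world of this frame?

The schema 5 characterises exactly the Euclidean frames.
Euclidean: no — 0 R 5 and 0 R 4, but not 5 R 4.

No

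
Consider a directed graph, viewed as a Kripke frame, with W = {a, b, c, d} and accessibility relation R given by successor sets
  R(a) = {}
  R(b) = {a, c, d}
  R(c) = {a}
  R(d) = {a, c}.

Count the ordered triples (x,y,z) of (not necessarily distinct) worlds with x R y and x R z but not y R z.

10

Enumerating: (b,a,a), (b,a,c), (b,a,d), (b,c,c), (b,c,d), (b,d,d), (c,a,a), (d,a,a), (d,a,c), (d,c,c).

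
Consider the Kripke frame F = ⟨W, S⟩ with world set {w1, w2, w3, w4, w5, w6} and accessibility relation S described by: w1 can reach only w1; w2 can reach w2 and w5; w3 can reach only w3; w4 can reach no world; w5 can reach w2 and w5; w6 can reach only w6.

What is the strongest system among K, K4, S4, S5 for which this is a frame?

K4

Transitive (axiom 4): yes — every two-step S-path is closed by a direct edge.
Reflexive (axiom T): no — w4 is not related to itself.
Euclidean (axiom 5): yes — any two successors of a common world are S-related.
So F validates K, K4; S4 would additionally require S to be reflexive. The strongest is K4.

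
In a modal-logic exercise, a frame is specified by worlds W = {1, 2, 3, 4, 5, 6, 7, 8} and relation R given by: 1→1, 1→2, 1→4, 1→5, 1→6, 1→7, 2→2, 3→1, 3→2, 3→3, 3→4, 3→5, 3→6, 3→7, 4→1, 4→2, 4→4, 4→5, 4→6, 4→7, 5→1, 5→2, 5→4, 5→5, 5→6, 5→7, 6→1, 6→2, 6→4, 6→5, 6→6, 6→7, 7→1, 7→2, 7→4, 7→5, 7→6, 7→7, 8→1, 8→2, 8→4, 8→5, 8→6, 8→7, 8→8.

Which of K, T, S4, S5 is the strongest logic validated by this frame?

Reflexive (axiom T): yes — every world is R-related to itself.
Transitive (axiom 4): yes — every two-step R-path is closed by a direct edge.
Euclidean (axiom 5): no — 1 R 2 and 1 R 4, but not 2 R 4.
So F validates K, T, S4; S5 would additionally require R to be Euclidean. The strongest is S4.

S4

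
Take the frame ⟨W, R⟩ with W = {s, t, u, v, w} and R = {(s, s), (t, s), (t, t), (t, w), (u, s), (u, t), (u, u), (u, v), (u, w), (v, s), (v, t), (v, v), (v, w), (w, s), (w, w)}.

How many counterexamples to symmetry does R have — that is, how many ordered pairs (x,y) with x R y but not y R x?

10

Enumerating: (t,s), (t,w), (u,s), (u,t), (u,v), (u,w), (v,s), (v,t), (v,w), (w,s).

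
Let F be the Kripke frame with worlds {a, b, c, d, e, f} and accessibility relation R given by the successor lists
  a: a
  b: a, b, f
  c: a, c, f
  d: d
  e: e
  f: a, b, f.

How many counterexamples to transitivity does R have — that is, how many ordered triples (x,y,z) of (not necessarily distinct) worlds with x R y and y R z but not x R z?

1

Enumerating: (c,f,b).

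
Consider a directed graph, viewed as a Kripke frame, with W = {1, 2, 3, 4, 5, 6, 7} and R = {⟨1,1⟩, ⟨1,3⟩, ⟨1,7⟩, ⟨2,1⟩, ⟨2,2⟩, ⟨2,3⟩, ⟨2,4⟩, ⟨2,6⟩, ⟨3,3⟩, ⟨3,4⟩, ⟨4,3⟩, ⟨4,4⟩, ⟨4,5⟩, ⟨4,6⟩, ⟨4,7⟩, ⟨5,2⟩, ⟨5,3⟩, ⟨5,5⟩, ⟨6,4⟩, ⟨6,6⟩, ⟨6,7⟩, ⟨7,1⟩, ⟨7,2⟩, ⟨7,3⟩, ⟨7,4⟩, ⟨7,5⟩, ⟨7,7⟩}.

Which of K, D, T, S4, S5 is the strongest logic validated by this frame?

T

Serial (axiom D): yes — every world has a successor (e.g. 1 R 1).
Reflexive (axiom T): yes — every world is R-related to itself.
Transitive (axiom 4): no — 1 R 3 and 3 R 4, but not 1 R 4.
Euclidean (axiom 5): no — 1 R 3 and 1 R 7, but not 3 R 7.
So F validates K, D, T; S4 would additionally require R to be transitive. The strongest is T.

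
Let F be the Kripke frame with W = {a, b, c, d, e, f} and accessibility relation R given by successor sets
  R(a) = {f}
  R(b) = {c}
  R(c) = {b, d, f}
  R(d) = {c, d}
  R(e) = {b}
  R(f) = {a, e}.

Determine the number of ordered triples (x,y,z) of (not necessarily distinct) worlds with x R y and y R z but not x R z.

14

Enumerating: (a,f,a), (a,f,e), (b,c,b), (b,c,d), (b,c,f), (c,b,c), (c,d,c), (c,f,a), (c,f,e), (d,c,b), (d,c,f), (e,b,c), (f,a,f), (f,e,b).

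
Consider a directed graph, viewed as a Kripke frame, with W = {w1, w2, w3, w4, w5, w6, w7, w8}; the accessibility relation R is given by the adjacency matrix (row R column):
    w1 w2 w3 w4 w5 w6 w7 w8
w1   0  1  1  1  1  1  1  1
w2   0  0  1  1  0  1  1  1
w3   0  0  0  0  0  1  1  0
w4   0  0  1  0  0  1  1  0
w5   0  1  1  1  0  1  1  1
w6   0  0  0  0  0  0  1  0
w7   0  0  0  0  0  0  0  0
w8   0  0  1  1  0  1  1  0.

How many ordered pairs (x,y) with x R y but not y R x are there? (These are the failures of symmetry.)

Enumerating: (w1,w2), (w1,w3), (w1,w4), (w1,w5), (w1,w6), (w1,w7), (w1,w8), (w2,w3), (w2,w4), (w2,w6), (w2,w7), (w2,w8), … and 16 more.
Total: 28.

28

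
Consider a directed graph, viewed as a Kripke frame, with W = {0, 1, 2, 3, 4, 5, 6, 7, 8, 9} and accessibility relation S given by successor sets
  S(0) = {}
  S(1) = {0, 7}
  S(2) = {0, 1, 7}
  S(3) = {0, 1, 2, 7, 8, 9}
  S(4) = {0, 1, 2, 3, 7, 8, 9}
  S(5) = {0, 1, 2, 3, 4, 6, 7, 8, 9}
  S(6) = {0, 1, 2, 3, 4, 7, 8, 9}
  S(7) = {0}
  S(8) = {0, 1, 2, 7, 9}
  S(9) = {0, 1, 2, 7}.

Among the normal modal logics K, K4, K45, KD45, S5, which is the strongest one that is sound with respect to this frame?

K4

Transitive (axiom 4): yes — every two-step S-path is closed by a direct edge.
Euclidean (axiom 5): no — 1 S 0 and 1 S 7, but not 0 S 7.
Serial (axiom D): no — 0 has no S-successor.
Reflexive (axiom T): no — 0 is not related to itself.
So F validates K, K4; K45 would additionally require S to be Euclidean. The strongest is K4.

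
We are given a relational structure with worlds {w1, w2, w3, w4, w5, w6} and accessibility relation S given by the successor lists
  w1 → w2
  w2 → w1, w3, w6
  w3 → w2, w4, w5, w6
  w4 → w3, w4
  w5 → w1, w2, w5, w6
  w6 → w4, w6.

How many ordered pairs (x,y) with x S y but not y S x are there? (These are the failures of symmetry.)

Enumerating: (w2,w6), (w3,w5), (w3,w6), (w5,w1), (w5,w2), (w5,w6), (w6,w4).

7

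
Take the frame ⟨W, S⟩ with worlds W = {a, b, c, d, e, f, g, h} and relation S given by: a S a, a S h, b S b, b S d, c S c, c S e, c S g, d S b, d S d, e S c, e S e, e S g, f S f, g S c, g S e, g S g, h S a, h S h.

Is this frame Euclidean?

Yes

Euclidean: yes — any two successors of a common world are S-related.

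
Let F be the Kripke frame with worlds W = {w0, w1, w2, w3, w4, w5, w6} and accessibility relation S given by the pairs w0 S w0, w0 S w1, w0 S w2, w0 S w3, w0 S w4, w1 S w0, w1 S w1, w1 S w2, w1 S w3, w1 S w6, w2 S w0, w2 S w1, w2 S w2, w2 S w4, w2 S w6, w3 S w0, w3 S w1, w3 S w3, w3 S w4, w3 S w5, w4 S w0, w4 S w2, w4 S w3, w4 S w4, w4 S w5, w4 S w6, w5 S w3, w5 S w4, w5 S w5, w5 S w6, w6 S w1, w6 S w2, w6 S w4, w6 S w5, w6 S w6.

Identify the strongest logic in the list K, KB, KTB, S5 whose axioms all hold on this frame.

Symmetric (axiom B): yes — every pair in S has its reverse in S.
Reflexive (axiom T): yes — every world is S-related to itself.
Euclidean (axiom 5): no — w0 S w1 and w0 S w4, but not w1 S w4.
So F validates K, KB, KTB; S5 would additionally require S to be Euclidean. The strongest is KTB.

KTB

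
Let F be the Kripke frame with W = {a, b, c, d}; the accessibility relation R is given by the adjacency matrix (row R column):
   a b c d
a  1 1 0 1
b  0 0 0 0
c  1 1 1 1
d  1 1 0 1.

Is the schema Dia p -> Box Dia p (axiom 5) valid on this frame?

By correspondence theory, 5 is valid on a frame iff R is Euclidean.
Euclidean: no — a R b and a R d, but not b R d.

No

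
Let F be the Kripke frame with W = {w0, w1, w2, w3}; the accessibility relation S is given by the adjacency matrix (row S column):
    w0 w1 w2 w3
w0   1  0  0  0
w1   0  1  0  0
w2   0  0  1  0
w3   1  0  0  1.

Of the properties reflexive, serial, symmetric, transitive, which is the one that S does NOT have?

symmetric

Reflexive: yes — every world is S-related to itself.
Serial: yes — every world has a successor (e.g. w0 S w0).
Symmetric: no — w3 S w0 but not w0 S w3.
Transitive: yes — every two-step S-path is closed by a direct edge.
Only symmetric fails.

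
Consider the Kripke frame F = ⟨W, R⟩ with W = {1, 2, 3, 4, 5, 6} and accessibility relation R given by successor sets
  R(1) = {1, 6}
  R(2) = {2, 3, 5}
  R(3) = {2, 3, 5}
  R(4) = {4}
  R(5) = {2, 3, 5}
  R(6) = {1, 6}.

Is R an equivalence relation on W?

Reflexive: yes — every world is R-related to itself.
Symmetric: yes — every pair in R has its reverse in R.
Transitive: yes — every two-step R-path is closed by a direct edge.
So R is an equivalence relation.

Yes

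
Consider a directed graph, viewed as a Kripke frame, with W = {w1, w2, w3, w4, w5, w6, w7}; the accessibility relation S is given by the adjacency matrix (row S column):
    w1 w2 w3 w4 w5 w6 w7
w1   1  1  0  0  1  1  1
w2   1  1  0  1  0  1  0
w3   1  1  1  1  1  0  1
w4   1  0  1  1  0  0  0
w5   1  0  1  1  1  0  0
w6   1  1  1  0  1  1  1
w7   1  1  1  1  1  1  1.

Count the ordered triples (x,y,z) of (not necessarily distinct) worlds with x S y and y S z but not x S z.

Enumerating: (w1,w2,w4), (w1,w5,w3), (w1,w5,w4), (w1,w6,w3), (w1,w7,w3), (w1,w7,w4), (w2,w1,w5), (w2,w1,w7), (w2,w4,w3), (w2,w6,w3), (w2,w6,w5), (w2,w6,w7), … and 19 more.
Total: 31.

31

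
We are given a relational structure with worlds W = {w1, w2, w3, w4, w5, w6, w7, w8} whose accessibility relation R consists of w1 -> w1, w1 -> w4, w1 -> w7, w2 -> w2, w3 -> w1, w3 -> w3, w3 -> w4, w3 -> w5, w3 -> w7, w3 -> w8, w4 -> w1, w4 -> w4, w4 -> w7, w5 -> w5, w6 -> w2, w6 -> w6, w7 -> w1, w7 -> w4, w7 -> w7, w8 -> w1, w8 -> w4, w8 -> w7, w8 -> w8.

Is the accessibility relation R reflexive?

Reflexive: yes — every world is R-related to itself.

Yes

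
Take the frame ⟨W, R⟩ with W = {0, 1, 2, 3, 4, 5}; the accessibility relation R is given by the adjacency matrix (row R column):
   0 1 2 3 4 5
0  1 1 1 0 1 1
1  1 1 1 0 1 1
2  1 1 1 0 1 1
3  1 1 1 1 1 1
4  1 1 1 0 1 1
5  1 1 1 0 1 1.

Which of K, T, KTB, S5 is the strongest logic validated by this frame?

T

Reflexive (axiom T): yes — every world is R-related to itself.
Symmetric (axiom B): no — 3 R 0 but not 0 R 3.
Euclidean (axiom 5): no — 3 R 0 and 3 R 3, but not 0 R 3.
So F validates K, T; KTB would additionally require R to be symmetric. The strongest is T.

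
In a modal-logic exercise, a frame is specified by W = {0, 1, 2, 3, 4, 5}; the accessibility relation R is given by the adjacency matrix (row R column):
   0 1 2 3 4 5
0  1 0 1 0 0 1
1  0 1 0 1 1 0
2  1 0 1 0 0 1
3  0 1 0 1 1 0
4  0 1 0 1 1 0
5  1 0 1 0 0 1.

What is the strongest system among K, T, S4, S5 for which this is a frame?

Reflexive (axiom T): yes — every world is R-related to itself.
Transitive (axiom 4): yes — every two-step R-path is closed by a direct edge.
Euclidean (axiom 5): yes — any two successors of a common world are R-related.
So F validates K, T, S4, S5. The strongest is S5.

S5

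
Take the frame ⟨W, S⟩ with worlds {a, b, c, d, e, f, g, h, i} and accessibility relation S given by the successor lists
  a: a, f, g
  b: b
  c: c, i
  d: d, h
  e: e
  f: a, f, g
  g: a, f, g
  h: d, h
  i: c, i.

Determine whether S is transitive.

Transitive: yes — every two-step S-path is closed by a direct edge.

Yes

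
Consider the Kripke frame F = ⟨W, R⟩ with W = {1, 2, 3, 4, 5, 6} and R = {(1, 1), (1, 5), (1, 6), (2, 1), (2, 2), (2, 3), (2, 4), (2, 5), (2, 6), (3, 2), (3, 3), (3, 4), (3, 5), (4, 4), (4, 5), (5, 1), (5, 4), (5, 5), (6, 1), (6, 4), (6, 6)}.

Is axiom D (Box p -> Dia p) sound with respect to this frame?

By correspondence theory, D is valid on a frame iff R is serial.
Serial: yes — every world has a successor (e.g. 1 R 1).

Yes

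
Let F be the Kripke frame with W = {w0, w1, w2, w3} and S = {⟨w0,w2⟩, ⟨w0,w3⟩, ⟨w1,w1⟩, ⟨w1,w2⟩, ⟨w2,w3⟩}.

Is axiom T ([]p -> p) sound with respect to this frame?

No

By correspondence theory, T is valid on a frame iff S is reflexive.
Reflexive: no — w0 is not related to itself.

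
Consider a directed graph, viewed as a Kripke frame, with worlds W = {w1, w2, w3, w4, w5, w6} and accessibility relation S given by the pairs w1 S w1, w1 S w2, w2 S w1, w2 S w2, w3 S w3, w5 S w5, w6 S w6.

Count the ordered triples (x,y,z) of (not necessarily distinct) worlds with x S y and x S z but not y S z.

0

S is Euclidean; there are no such tuples.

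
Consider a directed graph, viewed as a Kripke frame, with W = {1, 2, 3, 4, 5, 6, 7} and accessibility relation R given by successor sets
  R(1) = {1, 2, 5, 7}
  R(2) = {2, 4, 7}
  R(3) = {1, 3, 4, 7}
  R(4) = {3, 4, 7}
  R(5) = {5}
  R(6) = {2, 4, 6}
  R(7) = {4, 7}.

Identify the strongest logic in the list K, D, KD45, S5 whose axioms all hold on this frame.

Serial (axiom D): yes — every world has a successor (e.g. 1 R 1).
Euclidean (axiom 5): no — 1 R 2 and 1 R 5, but not 2 R 5.
Transitive (axiom 4): no — 1 R 2 and 2 R 4, but not 1 R 4.
Reflexive (axiom T): yes — every world is R-related to itself.
So F validates K, D; KD45 would additionally require R to be Euclidean and transitive. The strongest is D.

D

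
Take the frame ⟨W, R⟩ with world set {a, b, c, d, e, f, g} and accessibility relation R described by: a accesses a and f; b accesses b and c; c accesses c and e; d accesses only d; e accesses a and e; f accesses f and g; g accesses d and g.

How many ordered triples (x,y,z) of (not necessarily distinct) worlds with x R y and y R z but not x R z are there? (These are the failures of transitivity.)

Enumerating: (a,f,g), (b,c,e), (c,e,a), (e,a,f), (f,g,d).

5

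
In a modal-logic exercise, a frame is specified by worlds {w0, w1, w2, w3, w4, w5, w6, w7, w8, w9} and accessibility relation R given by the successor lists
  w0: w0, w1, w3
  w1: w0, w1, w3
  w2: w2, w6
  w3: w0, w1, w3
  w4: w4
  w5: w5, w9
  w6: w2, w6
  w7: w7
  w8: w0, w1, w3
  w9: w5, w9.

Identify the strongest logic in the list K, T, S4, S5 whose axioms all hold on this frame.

Reflexive (axiom T): no — w8 is not related to itself.
Transitive (axiom 4): yes — every two-step R-path is closed by a direct edge.
Euclidean (axiom 5): yes — any two successors of a common world are R-related.
So F validates K; T would additionally require R to be reflexive. The strongest is K.

K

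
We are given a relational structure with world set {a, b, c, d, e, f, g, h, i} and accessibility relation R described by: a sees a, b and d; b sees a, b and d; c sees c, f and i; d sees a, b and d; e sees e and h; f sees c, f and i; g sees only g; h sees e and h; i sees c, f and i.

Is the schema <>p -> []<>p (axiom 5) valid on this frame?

The schema 5 characterises exactly the Euclidean frames.
Euclidean: yes — any two successors of a common world are R-related.

Yes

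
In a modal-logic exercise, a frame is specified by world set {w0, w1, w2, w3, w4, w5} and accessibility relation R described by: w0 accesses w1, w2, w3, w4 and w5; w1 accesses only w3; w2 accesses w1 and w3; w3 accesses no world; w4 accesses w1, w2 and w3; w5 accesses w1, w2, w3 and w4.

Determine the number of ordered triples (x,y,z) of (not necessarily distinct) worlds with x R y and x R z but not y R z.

35

Enumerating: (w0,w1,w1), (w0,w1,w2), (w0,w1,w4), (w0,w1,w5), (w0,w2,w2), (w0,w2,w4), (w0,w2,w5), (w0,w3,w1), (w0,w3,w2), (w0,w3,w3), (w0,w3,w4), (w0,w3,w5), … and 23 more.
Total: 35.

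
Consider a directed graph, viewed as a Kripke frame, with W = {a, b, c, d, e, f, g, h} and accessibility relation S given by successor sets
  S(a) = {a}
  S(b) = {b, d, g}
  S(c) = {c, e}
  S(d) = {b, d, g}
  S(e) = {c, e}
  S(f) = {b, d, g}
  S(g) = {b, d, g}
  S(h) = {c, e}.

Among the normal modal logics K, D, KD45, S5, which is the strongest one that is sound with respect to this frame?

KD45

Serial (axiom D): yes — every world has a successor (e.g. a S a).
Euclidean (axiom 5): yes — any two successors of a common world are S-related.
Transitive (axiom 4): yes — every two-step S-path is closed by a direct edge.
Reflexive (axiom T): no — f is not related to itself.
So F validates K, D, KD45; S5 would additionally require S to be reflexive. The strongest is KD45.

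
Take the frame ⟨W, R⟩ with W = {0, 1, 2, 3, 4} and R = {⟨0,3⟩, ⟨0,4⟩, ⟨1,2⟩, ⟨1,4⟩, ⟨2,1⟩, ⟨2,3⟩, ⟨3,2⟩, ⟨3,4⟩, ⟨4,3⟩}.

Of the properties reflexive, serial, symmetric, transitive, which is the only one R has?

Reflexive: no — 0 is not related to itself.
Serial: yes — every world has a successor (e.g. 0 R 3).
Symmetric: no — 0 R 3 but not 3 R 0.
Transitive: no — 0 R 3 and 3 R 2, but not 0 R 2.
Only serial holds.

serial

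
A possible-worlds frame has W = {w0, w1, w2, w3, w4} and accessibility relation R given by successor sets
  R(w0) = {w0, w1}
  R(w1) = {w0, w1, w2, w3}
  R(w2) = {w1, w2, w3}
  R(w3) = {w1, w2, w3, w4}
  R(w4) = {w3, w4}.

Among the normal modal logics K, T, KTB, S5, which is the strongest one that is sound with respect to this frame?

KTB

Reflexive (axiom T): yes — every world is R-related to itself.
Symmetric (axiom B): yes — every pair in R has its reverse in R.
Euclidean (axiom 5): no — w1 R w0 and w1 R w2, but not w0 R w2.
So F validates K, T, KTB; S5 would additionally require R to be Euclidean. The strongest is KTB.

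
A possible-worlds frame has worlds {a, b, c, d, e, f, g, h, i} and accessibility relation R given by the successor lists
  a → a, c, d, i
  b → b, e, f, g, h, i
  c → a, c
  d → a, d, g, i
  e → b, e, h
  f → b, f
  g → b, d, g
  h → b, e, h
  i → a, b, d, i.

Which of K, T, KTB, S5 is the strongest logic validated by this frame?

KTB

Reflexive (axiom T): yes — every world is R-related to itself.
Symmetric (axiom B): yes — every pair in R has its reverse in R.
Euclidean (axiom 5): no — a R c and a R d, but not c R d.
So F validates K, T, KTB; S5 would additionally require R to be Euclidean. The strongest is KTB.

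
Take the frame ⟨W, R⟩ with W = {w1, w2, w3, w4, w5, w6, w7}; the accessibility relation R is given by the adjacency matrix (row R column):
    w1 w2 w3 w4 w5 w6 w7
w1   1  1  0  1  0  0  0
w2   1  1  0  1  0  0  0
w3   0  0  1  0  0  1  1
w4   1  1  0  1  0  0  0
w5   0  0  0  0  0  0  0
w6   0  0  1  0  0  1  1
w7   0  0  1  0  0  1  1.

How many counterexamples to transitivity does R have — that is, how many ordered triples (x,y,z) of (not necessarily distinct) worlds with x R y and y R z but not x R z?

0

R is transitive; there are no such tuples.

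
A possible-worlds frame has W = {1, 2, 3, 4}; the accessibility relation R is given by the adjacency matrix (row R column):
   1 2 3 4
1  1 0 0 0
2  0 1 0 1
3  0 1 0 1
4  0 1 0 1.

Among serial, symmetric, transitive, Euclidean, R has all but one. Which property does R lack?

symmetric

Serial: yes — every world has a successor (e.g. 1 R 1).
Symmetric: no — 3 R 2 but not 2 R 3.
Transitive: yes — every two-step R-path is closed by a direct edge.
Euclidean: yes — any two successors of a common world are R-related.
Only symmetric fails.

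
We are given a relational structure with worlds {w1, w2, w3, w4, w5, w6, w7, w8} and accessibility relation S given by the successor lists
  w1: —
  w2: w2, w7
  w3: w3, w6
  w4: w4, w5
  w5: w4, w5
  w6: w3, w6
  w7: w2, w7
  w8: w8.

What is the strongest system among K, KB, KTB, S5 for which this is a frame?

Symmetric (axiom B): yes — every pair in S has its reverse in S.
Reflexive (axiom T): no — w1 is not related to itself.
Euclidean (axiom 5): yes — any two successors of a common world are S-related.
So F validates K, KB; KTB would additionally require S to be reflexive. The strongest is KB.

KB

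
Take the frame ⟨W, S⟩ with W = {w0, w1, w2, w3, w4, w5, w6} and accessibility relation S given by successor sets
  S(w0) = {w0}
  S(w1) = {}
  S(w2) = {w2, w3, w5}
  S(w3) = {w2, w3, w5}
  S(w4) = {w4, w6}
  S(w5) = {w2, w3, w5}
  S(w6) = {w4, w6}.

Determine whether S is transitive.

Transitive: yes — every two-step S-path is closed by a direct edge.

Yes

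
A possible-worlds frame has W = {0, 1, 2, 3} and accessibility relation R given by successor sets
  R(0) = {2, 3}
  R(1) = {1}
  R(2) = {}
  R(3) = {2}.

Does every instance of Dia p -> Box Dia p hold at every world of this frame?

The schema 5 characterises exactly the Euclidean frames.
Euclidean: no — 0 R 2 and 0 R 3, but not 2 R 3.

No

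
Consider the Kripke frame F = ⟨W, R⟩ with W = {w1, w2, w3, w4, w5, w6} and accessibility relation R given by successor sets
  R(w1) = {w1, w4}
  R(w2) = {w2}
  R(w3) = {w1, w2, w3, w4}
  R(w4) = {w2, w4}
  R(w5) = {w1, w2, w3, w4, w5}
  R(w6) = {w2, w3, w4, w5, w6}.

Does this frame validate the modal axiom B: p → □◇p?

By correspondence theory, B is valid on a frame iff R is symmetric.
Symmetric: no — w1 R w4 but not w4 R w1.

No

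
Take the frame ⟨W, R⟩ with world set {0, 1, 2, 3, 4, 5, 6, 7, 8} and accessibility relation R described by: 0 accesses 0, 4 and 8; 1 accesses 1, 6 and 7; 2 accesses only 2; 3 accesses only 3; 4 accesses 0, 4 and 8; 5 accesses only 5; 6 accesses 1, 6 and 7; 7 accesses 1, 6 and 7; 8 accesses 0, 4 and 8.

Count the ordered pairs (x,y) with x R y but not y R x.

R is symmetric; there are no such tuples.

0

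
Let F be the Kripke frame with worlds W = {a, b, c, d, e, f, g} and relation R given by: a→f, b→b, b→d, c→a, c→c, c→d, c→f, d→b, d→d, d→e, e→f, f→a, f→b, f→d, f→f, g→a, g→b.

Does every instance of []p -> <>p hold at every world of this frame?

By correspondence theory, D is valid on a frame iff R is serial.
Serial: yes — every world has a successor (e.g. a R f).

Yes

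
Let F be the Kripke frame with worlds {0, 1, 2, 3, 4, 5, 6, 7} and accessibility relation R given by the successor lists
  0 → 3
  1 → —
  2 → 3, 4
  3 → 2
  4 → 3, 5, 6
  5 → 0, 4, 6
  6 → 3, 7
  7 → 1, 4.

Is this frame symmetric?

No

Symmetric: no — 0 R 3 but not 3 R 0.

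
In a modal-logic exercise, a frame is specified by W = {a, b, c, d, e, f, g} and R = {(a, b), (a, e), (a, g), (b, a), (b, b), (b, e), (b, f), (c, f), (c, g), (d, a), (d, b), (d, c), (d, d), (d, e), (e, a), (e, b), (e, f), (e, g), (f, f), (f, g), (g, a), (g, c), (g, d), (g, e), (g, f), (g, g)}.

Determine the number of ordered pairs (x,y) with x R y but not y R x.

Enumerating: (b,f), (c,f), (d,a), (d,b), (d,c), (d,e), (e,f), (g,d).

8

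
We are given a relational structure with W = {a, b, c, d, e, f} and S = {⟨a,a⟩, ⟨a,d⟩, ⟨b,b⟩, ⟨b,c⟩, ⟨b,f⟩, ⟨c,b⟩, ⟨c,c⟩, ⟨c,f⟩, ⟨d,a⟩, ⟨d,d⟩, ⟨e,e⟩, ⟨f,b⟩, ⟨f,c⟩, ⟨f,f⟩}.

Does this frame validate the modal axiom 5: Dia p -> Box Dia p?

By correspondence theory, 5 is valid on a frame iff S is Euclidean.
Euclidean: yes — any two successors of a common world are S-related.

Yes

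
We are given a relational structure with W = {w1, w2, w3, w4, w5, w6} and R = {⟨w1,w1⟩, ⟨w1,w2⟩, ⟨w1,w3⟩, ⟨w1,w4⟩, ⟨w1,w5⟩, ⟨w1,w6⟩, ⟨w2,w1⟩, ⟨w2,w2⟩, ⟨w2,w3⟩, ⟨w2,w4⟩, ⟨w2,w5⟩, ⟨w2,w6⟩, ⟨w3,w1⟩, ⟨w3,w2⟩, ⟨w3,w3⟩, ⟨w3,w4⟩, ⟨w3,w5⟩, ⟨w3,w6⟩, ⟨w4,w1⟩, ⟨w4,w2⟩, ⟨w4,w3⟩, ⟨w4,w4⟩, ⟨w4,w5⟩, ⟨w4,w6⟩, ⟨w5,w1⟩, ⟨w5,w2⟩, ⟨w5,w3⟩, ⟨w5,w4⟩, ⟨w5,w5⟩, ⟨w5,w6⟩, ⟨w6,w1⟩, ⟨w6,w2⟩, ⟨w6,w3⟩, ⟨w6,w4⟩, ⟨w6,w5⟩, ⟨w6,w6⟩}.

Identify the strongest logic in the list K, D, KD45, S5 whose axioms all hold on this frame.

S5

Serial (axiom D): yes — every world has a successor (e.g. w1 R w1).
Euclidean (axiom 5): yes — any two successors of a common world are R-related.
Transitive (axiom 4): yes — every two-step R-path is closed by a direct edge.
Reflexive (axiom T): yes — every world is R-related to itself.
So F validates K, D, KD45, S5. The strongest is S5.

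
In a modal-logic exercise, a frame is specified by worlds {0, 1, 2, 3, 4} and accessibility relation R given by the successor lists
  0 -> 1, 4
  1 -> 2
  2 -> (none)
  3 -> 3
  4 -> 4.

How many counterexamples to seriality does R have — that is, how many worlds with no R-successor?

1

Enumerating: 2.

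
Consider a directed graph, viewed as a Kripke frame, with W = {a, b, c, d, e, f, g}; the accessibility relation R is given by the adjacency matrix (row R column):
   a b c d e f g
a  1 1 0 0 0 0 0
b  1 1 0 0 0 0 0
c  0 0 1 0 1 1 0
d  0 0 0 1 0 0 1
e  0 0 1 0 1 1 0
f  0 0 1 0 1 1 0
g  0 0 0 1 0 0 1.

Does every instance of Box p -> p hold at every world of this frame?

Yes

By correspondence theory, T is valid on a frame iff R is reflexive.
Reflexive: yes — every world is R-related to itself.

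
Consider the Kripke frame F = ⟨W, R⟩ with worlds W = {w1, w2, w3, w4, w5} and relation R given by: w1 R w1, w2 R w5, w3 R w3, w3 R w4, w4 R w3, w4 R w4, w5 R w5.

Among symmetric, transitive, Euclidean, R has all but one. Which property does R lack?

symmetric

Symmetric: no — w2 R w5 but not w5 R w2.
Transitive: yes — every two-step R-path is closed by a direct edge.
Euclidean: yes — any two successors of a common world are R-related.
Only symmetric fails.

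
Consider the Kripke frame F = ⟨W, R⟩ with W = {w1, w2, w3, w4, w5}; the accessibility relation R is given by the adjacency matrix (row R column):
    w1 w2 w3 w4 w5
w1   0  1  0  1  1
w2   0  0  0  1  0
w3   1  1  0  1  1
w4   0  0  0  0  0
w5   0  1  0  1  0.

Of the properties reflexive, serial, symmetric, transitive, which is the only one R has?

transitive

Reflexive: no — w1 is not related to itself.
Serial: no — w4 has no R-successor.
Symmetric: no — w1 R w2 but not w2 R w1.
Transitive: yes — every two-step R-path is closed by a direct edge.
Only transitive holds.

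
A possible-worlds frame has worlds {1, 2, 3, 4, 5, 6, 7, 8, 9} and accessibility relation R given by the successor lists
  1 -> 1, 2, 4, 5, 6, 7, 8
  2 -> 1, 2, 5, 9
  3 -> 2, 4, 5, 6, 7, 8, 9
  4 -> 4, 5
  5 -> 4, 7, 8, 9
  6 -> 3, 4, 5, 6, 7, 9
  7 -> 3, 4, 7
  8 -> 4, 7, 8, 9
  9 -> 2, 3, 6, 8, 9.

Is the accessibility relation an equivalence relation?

No

Reflexive: no — 3 is not related to itself.
Symmetric: no — 1 R 4 but not 4 R 1.
Transitive: no — 1 R 2 and 2 R 9, but not 1 R 9.
So R is not an equivalence relation.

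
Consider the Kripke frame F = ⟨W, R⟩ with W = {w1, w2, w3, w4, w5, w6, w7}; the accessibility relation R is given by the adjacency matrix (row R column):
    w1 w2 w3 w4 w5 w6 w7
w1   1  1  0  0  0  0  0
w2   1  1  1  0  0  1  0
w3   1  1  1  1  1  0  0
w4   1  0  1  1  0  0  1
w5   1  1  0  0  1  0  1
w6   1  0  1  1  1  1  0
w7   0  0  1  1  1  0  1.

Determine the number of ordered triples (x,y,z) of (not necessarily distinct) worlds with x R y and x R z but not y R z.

38

Enumerating: (w2,w1,w3), (w2,w1,w6), (w2,w3,w6), (w2,w6,w2), (w3,w1,w3), (w3,w1,w4), (w3,w1,w5), (w3,w2,w4), (w3,w2,w5), (w3,w4,w2), (w3,w4,w5), (w3,w5,w3), … and 26 more.
Total: 38.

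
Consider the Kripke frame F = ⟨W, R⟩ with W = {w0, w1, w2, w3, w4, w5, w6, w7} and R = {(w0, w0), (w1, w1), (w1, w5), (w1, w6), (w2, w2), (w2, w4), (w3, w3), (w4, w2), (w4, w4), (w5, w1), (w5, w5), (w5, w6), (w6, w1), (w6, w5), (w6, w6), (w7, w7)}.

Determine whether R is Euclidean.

Yes

Euclidean: yes — any two successors of a common world are R-related.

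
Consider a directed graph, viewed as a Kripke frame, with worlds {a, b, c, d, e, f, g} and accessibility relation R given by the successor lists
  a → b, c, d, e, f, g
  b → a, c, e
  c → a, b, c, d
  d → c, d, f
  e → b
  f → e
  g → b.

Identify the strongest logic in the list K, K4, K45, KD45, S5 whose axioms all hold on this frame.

K

Transitive (axiom 4): no — b R a and a R d, but not b R d.
Euclidean (axiom 5): no — a R b and a R d, but not b R d.
Serial (axiom D): yes — every world has a successor (e.g. a R b).
Reflexive (axiom T): no — a is not related to itself.
So F validates K; K4 would additionally require R to be transitive. The strongest is K.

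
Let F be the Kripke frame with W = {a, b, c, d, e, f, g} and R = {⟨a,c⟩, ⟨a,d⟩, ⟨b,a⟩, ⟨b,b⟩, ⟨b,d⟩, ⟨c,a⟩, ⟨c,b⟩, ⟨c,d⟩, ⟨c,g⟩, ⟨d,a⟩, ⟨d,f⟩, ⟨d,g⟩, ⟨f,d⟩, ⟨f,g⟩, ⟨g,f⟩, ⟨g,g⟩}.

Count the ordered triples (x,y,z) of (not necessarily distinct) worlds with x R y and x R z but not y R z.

Enumerating: (a,c,c), (a,d,c), (a,d,d), (b,a,a), (b,a,b), (b,d,b), (b,d,d), (c,a,a), (c,a,b), (c,a,g), (c,b,g), (c,d,b), … and 13 more.
Total: 25.

25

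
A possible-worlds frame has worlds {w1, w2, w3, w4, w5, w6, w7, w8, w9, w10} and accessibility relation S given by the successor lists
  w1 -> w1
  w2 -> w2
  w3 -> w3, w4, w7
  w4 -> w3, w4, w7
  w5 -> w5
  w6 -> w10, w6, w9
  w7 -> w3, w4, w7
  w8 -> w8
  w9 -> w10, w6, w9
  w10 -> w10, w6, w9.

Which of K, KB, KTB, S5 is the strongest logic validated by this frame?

S5

Symmetric (axiom B): yes — every pair in S has its reverse in S.
Reflexive (axiom T): yes — every world is S-related to itself.
Euclidean (axiom 5): yes — any two successors of a common world are S-related.
So F validates K, KB, KTB, S5. The strongest is S5.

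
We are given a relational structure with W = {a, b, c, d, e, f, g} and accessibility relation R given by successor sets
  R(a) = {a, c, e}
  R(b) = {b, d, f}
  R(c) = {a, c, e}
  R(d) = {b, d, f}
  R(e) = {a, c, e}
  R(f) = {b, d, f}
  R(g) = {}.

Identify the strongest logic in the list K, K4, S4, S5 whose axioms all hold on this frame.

K4

Transitive (axiom 4): yes — every two-step R-path is closed by a direct edge.
Reflexive (axiom T): no — g is not related to itself.
Euclidean (axiom 5): yes — any two successors of a common world are R-related.
So F validates K, K4; S4 would additionally require R to be reflexive. The strongest is K4.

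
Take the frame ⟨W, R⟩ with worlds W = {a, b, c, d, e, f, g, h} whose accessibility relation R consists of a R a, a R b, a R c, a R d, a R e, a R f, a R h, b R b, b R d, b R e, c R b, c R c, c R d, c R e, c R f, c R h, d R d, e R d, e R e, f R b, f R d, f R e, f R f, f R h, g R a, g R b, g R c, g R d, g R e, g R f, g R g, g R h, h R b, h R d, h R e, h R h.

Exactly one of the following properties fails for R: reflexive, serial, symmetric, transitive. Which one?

Reflexive: yes — every world is R-related to itself.
Serial: yes — every world has a successor (e.g. a R a).
Symmetric: no — a R b but not b R a.
Transitive: yes — every two-step R-path is closed by a direct edge.
Only symmetric fails.

symmetric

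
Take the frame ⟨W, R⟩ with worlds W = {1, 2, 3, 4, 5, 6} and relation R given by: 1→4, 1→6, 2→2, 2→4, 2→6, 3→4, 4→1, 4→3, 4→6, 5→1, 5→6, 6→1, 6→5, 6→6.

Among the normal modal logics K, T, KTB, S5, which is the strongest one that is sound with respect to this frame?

K

Reflexive (axiom T): no — 1 is not related to itself.
Symmetric (axiom B): no — 2 R 4 but not 4 R 2.
Euclidean (axiom 5): no — 1 R 6 and 1 R 4, but not 6 R 4.
So F validates K; T would additionally require R to be reflexive. The strongest is K.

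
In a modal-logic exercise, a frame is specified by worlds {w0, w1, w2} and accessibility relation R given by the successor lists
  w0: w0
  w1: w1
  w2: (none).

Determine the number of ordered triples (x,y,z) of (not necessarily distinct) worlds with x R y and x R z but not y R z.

0

R is Euclidean; there are no such tuples.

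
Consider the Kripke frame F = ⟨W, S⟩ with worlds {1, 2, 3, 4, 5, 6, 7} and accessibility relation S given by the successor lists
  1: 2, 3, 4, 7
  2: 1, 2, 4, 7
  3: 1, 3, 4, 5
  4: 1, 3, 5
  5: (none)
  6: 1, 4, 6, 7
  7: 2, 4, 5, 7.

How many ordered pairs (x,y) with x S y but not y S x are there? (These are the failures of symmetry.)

9

Enumerating: (1,7), (2,4), (3,5), (4,5), (6,1), (6,4), (6,7), (7,4), (7,5).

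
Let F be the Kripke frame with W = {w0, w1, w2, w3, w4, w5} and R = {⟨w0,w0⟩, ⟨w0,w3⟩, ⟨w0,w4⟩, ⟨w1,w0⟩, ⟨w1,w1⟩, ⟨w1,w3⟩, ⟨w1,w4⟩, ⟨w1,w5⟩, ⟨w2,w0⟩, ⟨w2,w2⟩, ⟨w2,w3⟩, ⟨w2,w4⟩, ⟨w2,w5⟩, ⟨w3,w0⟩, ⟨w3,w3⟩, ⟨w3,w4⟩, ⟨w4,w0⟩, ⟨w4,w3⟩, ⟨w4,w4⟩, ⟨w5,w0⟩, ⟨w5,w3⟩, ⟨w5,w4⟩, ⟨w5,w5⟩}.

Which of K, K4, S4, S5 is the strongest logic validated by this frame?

S4

Transitive (axiom 4): yes — every two-step R-path is closed by a direct edge.
Reflexive (axiom T): yes — every world is R-related to itself.
Euclidean (axiom 5): no — w1 R w0 and w1 R w5, but not w0 R w5.
So F validates K, K4, S4; S5 would additionally require R to be Euclidean. The strongest is S4.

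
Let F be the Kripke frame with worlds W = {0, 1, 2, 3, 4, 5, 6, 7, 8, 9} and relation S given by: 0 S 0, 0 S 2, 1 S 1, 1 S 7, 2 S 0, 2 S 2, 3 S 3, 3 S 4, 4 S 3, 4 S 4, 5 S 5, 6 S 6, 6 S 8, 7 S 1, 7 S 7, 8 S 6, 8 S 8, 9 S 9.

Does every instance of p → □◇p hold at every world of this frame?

Yes

The schema B characterises exactly the symmetric frames.
Symmetric: yes — every pair in S has its reverse in S.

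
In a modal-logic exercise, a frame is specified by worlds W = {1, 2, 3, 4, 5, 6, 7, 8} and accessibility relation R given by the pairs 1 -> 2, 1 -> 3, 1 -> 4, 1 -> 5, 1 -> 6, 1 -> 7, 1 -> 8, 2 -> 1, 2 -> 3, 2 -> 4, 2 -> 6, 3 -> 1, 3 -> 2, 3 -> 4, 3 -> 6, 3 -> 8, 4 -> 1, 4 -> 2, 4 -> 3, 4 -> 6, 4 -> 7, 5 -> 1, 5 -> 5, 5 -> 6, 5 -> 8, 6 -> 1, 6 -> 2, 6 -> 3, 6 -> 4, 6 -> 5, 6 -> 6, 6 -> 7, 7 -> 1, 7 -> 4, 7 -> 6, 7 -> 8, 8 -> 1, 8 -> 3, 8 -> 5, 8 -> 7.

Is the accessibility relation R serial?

Serial: yes — every world has a successor (e.g. 1 R 2).

Yes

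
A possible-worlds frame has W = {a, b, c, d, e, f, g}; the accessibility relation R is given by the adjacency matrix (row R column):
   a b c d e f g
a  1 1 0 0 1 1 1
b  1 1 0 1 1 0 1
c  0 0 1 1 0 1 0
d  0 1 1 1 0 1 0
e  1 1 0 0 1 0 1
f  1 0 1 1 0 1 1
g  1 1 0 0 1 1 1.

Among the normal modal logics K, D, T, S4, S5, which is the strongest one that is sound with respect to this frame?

Serial (axiom D): yes — every world has a successor (e.g. a R a).
Reflexive (axiom T): yes — every world is R-related to itself.
Transitive (axiom 4): no — a R b and b R d, but not a R d.
Euclidean (axiom 5): no — a R b and a R f, but not b R f.
So F validates K, D, T; S4 would additionally require R to be transitive. The strongest is T.

T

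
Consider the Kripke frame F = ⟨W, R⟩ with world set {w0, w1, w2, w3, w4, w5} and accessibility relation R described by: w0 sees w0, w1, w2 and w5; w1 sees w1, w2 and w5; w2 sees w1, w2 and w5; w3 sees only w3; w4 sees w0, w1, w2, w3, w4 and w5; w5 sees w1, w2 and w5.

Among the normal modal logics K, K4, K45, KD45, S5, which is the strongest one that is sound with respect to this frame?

Transitive (axiom 4): yes — every two-step R-path is closed by a direct edge.
Euclidean (axiom 5): no — w4 R w0 and w4 R w3, but not w0 R w3.
Serial (axiom D): yes — every world has a successor (e.g. w0 R w0).
Reflexive (axiom T): yes — every world is R-related to itself.
So F validates K, K4; K45 would additionally require R to be Euclidean. The strongest is K4.

K4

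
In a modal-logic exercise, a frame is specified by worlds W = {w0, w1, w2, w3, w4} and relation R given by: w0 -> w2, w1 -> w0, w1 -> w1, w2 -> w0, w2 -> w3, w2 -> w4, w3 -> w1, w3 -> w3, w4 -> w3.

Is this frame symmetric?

Symmetric: no — w1 R w0 but not w0 R w1.

No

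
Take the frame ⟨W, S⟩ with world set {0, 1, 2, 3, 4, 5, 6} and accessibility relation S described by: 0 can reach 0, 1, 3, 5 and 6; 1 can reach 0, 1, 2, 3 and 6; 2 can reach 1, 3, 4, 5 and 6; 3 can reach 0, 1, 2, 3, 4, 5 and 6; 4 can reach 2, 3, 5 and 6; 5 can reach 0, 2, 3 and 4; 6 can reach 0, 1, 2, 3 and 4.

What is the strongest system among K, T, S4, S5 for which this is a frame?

K

Reflexive (axiom T): no — 2 is not related to itself.
Transitive (axiom 4): no — 0 S 1 and 1 S 2, but not 0 S 2.
Euclidean (axiom 5): no — 0 S 1 and 0 S 5, but not 1 S 5.
So F validates K; T would additionally require S to be reflexive. The strongest is K.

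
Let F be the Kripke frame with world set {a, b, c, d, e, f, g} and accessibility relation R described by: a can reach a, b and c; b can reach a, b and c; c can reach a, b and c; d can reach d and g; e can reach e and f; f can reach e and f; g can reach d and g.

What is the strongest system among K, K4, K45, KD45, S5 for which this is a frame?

S5

Transitive (axiom 4): yes — every two-step R-path is closed by a direct edge.
Euclidean (axiom 5): yes — any two successors of a common world are R-related.
Serial (axiom D): yes — every world has a successor (e.g. a R a).
Reflexive (axiom T): yes — every world is R-related to itself.
So F validates K, K4, K45, KD45, S5. The strongest is S5.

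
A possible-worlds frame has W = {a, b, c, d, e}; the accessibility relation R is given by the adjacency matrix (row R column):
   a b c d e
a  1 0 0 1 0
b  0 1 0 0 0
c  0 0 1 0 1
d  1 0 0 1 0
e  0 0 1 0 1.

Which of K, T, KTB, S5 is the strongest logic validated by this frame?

Reflexive (axiom T): yes — every world is R-related to itself.
Symmetric (axiom B): yes — every pair in R has its reverse in R.
Euclidean (axiom 5): yes — any two successors of a common world are R-related.
So F validates K, T, KTB, S5. The strongest is S5.

S5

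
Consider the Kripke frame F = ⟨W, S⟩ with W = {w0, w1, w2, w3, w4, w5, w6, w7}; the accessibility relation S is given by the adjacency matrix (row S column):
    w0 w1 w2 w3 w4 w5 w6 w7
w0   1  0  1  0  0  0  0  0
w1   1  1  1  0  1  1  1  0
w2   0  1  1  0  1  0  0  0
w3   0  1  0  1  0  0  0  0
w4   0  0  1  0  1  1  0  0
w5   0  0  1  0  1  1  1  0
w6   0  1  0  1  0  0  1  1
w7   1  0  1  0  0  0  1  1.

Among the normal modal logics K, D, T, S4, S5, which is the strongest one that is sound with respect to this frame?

Serial (axiom D): yes — every world has a successor (e.g. w0 S w0).
Reflexive (axiom T): yes — every world is S-related to itself.
Transitive (axiom 4): no — w0 S w2 and w2 S w1, but not w0 S w1.
Euclidean (axiom 5): no — w1 S w0 and w1 S w4, but not w0 S w4.
So F validates K, D, T; S4 would additionally require S to be transitive. The strongest is T.

T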